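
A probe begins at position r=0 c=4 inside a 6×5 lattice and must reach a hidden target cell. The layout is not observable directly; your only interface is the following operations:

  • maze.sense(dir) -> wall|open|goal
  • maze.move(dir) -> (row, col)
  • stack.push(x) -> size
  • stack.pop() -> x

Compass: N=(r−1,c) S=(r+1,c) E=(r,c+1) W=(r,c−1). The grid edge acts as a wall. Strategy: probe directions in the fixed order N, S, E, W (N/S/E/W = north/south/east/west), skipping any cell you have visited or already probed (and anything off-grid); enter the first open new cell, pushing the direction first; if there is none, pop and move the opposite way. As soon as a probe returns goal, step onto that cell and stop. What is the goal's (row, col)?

$ sense dir='south'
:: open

$ push x='south'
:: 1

$ move dir='south'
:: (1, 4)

$ sense dir='south'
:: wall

$ sense dir='west'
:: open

$ push x='west'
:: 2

$ move dir='west'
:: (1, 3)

$ sense dir='north'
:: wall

$ sense dir='south'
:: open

$ push x='south'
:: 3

$ move dir='south'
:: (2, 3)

$ sense dir='south'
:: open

$ push x='south'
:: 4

$ move dir='south'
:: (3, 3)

$ sense dir='south'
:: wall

$ sense dir='east'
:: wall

$ sense dir='west'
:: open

$ push x='west'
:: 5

$ move dir='west'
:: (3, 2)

$ sense dir='north'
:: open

$ push x='north'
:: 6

$ move dir='north'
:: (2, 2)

$ sense dir='north'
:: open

$ push x='north'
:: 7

$ move dir='north'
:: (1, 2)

$ sense dir='north'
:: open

$ push x='north'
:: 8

$ move dir='north'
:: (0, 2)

$ sense dir='west'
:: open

$ push x='west'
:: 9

$ move dir='west'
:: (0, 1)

$ sense dir='south'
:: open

$ push x='south'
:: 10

$ move dir='south'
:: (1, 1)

$ sense dir='south'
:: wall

$ sense dir='west'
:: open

$ push x='west'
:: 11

$ move dir='west'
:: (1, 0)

$ sense dir='north'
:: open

$ push x='north'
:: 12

$ move dir='north'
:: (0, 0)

$ pop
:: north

$ move dir='south'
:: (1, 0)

$ sense dir='south'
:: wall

$ pop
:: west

$ move dir='east'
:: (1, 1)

$ pop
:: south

$ move dir='north'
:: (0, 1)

$ pop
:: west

$ move dir='east'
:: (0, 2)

$ pop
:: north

$ move dir='south'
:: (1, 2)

$ pop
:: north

$ move dir='south'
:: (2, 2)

$ pop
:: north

$ move dir='south'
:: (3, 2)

$ sense dir='south'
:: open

$ push x='south'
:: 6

$ move dir='south'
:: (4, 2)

$ sense dir='south'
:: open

$ push x='south'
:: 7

$ move dir='south'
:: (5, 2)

$ sense dir='east'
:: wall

$ sense dir='west'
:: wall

$ pop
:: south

$ move dir='north'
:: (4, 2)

$ sense dir='west'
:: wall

$ pop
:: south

$ move dir='north'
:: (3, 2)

$ sense dir='west'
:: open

$ push x='west'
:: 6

$ move dir='west'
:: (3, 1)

$ sense dir='west'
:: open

$ push x='west'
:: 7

$ move dir='west'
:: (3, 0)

$ sense dir='south'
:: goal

$ move dir='south'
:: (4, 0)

Answer: (4, 0)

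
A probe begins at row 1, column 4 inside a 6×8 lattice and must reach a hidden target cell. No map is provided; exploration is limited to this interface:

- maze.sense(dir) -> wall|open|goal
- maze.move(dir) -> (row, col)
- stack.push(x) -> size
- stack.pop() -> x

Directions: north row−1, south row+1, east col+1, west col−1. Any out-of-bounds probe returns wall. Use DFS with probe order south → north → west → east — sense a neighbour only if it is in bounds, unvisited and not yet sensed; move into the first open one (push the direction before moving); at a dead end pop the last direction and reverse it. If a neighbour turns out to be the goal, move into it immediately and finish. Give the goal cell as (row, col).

>> sense(south)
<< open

>> push(south)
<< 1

>> move(south)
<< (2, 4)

>> sense(south)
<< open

>> push(south)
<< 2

>> move(south)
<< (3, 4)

>> sense(south)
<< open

>> push(south)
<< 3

>> move(south)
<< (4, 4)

>> sense(south)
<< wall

>> sense(west)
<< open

>> push(west)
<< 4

>> move(west)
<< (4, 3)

>> sense(south)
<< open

>> push(south)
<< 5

>> move(south)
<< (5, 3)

>> sense(west)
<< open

>> push(west)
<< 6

>> move(west)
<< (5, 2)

>> sense(north)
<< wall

>> sense(west)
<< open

>> push(west)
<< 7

>> move(west)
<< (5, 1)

>> sense(north)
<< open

>> push(north)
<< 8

>> move(north)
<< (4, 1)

>> sense(north)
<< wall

>> sense(west)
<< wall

>> pop()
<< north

>> move(south)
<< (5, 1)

>> sense(west)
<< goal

>> move(west)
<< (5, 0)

Answer: (5, 0)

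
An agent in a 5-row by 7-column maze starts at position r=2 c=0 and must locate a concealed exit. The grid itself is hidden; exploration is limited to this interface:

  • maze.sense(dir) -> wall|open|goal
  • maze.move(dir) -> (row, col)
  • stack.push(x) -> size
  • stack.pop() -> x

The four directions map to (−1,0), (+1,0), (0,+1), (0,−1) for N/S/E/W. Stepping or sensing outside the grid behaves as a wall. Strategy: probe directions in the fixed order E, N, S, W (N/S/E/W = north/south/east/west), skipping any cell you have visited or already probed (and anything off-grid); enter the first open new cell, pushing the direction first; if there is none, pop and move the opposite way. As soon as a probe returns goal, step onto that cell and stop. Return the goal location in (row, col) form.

Do: sense[dir→east]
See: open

Do: push[x→east]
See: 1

Do: move[dir→east]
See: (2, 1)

Do: sense[dir→east]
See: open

Do: push[x→east]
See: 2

Do: move[dir→east]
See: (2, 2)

Do: sense[dir→east]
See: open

Do: push[x→east]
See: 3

Do: move[dir→east]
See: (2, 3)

Do: sense[dir→east]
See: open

Do: push[x→east]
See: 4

Do: move[dir→east]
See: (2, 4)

Do: sense[dir→east]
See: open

Do: push[x→east]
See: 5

Do: move[dir→east]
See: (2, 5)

Do: sense[dir→east]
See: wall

Do: sense[dir→north]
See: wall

Do: sense[dir→south]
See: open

Do: push[x→south]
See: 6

Do: move[dir→south]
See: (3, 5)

Do: sense[dir→east]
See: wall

Do: sense[dir→south]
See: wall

Do: sense[dir→west]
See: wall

Do: pop[]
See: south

Do: move[dir→north]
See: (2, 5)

Do: pop[]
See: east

Do: move[dir→west]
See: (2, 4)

Do: sense[dir→north]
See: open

Do: push[x→north]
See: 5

Do: move[dir→north]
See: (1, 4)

Do: sense[dir→north]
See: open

Do: push[x→north]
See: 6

Do: move[dir→north]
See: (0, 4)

Do: sense[dir→east]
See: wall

Do: sense[dir→west]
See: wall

Do: pop[]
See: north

Do: move[dir→south]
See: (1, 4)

Do: sense[dir→west]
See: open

Do: push[x→west]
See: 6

Do: move[dir→west]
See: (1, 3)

Do: sense[dir→west]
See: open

Do: push[x→west]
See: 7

Do: move[dir→west]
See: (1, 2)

Do: sense[dir→north]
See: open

Do: push[x→north]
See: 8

Do: move[dir→north]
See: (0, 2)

Do: sense[dir→west]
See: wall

Do: pop[]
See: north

Do: move[dir→south]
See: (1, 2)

Do: sense[dir→west]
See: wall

Do: pop[]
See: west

Do: move[dir→east]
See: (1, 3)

Do: pop[]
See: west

Do: move[dir→east]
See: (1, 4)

Do: pop[]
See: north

Do: move[dir→south]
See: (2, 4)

Do: pop[]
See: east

Do: move[dir→west]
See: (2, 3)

Do: sense[dir→south]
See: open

Do: push[x→south]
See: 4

Do: move[dir→south]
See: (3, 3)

Do: sense[dir→south]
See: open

Do: push[x→south]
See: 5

Do: move[dir→south]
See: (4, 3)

Do: sense[dir→east]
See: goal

Do: move[dir→east]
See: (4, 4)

Answer: (4, 4)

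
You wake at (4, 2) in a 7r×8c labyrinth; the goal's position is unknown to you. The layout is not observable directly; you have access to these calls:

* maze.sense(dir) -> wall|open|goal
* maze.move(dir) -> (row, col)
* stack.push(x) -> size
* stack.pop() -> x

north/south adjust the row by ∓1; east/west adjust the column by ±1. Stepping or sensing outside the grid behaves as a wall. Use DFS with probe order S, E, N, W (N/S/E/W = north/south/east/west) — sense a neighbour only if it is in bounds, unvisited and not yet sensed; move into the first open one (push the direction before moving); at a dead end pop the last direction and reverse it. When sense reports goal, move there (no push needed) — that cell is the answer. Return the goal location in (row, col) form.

→ sense(dir='south')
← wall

→ sense(dir='east')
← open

→ push(x='east')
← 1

→ move(dir='east')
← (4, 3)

→ sense(dir='south')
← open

→ push(x='south')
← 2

→ move(dir='south')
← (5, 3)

→ sense(dir='south')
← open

→ push(x='south')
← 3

→ move(dir='south')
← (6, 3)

→ sense(dir='east')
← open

→ push(x='east')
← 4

→ move(dir='east')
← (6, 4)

→ sense(dir='east')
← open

→ push(x='east')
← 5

→ move(dir='east')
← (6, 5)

→ sense(dir='east')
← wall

→ sense(dir='north')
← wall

→ pop()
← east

→ move(dir='west')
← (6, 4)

→ sense(dir='north')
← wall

→ pop()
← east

→ move(dir='west')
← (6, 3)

→ sense(dir='west')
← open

→ push(x='west')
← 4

→ move(dir='west')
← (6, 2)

→ sense(dir='west')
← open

→ push(x='west')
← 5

→ move(dir='west')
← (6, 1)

→ sense(dir='north')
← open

→ push(x='north')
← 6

→ move(dir='north')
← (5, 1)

→ sense(dir='north')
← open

→ push(x='north')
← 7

→ move(dir='north')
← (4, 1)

→ sense(dir='north')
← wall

→ sense(dir='west')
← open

→ push(x='west')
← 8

→ move(dir='west')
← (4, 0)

→ sense(dir='south')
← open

→ push(x='south')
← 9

→ move(dir='south')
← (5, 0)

→ sense(dir='south')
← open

→ push(x='south')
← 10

→ move(dir='south')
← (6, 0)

→ pop()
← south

→ move(dir='north')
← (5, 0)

→ pop()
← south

→ move(dir='north')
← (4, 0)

→ sense(dir='north')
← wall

→ pop()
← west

→ move(dir='east')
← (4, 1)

→ pop()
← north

→ move(dir='south')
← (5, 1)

→ pop()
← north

→ move(dir='south')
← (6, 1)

→ pop()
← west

→ move(dir='east')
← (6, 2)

→ pop()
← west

→ move(dir='east')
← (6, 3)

→ pop()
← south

→ move(dir='north')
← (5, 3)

→ pop()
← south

→ move(dir='north')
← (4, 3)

→ sense(dir='east')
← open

→ push(x='east')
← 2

→ move(dir='east')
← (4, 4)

→ sense(dir='east')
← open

→ push(x='east')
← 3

→ move(dir='east')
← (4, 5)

→ sense(dir='east')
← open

→ push(x='east')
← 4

→ move(dir='east')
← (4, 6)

→ sense(dir='south')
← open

→ push(x='south')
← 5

→ move(dir='south')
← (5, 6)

→ sense(dir='east')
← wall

→ pop()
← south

→ move(dir='north')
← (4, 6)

→ sense(dir='east')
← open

→ push(x='east')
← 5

→ move(dir='east')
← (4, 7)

→ sense(dir='north')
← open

→ push(x='north')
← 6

→ move(dir='north')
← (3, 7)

→ sense(dir='north')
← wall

→ sense(dir='west')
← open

→ push(x='west')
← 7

→ move(dir='west')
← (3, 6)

→ sense(dir='north')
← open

→ push(x='north')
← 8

→ move(dir='north')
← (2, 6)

→ sense(dir='north')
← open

→ push(x='north')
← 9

→ move(dir='north')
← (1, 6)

→ sense(dir='east')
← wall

→ sense(dir='north')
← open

→ push(x='north')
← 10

→ move(dir='north')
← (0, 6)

→ sense(dir='east')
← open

→ push(x='east')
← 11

→ move(dir='east')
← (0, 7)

→ pop()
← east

→ move(dir='west')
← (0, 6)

→ sense(dir='west')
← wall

→ pop()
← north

→ move(dir='south')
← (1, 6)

→ sense(dir='west')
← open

→ push(x='west')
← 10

→ move(dir='west')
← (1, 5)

→ sense(dir='south')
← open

→ push(x='south')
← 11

→ move(dir='south')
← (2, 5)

→ sense(dir='south')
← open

→ push(x='south')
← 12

→ move(dir='south')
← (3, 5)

→ sense(dir='west')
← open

→ push(x='west')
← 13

→ move(dir='west')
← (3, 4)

→ sense(dir='north')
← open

→ push(x='north')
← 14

→ move(dir='north')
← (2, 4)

→ sense(dir='north')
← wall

→ sense(dir='west')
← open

→ push(x='west')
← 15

→ move(dir='west')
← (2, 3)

→ sense(dir='south')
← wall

→ sense(dir='north')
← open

→ push(x='north')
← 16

→ move(dir='north')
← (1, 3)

→ sense(dir='north')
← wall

→ sense(dir='west')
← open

→ push(x='west')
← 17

→ move(dir='west')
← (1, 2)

→ sense(dir='south')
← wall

→ sense(dir='north')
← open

→ push(x='north')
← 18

→ move(dir='north')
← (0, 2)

→ sense(dir='west')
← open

→ push(x='west')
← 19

→ move(dir='west')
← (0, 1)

→ sense(dir='south')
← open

→ push(x='south')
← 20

→ move(dir='south')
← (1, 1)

→ sense(dir='south')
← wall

→ sense(dir='west')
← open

→ push(x='west')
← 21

→ move(dir='west')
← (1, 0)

→ sense(dir='south')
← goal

→ move(dir='south')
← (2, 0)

Answer: (2, 0)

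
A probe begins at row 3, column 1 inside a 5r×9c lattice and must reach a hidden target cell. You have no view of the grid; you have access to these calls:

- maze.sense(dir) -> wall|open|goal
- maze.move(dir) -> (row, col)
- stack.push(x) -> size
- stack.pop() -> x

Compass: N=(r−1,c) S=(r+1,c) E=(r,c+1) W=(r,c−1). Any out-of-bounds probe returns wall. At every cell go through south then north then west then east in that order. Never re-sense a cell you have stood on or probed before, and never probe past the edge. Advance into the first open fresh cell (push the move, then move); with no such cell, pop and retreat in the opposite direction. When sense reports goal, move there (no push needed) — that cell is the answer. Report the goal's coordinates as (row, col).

> maze.sense dir='south'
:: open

> stack.push x='south'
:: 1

> maze.move dir='south'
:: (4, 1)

> maze.sense dir='west'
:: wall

> maze.sense dir='east'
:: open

> stack.push x='east'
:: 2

> maze.move dir='east'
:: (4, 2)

> maze.sense dir='north'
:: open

> stack.push x='north'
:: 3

> maze.move dir='north'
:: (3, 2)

> maze.sense dir='north'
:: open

> stack.push x='north'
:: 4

> maze.move dir='north'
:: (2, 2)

> maze.sense dir='north'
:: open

> stack.push x='north'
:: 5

> maze.move dir='north'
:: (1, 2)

> maze.sense dir='north'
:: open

> stack.push x='north'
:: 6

> maze.move dir='north'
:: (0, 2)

> maze.sense dir='west'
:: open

> stack.push x='west'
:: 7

> maze.move dir='west'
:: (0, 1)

> maze.sense dir='south'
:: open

> stack.push x='south'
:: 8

> maze.move dir='south'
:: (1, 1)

> maze.sense dir='south'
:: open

> stack.push x='south'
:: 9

> maze.move dir='south'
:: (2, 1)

> maze.sense dir='west'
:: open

> stack.push x='west'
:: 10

> maze.move dir='west'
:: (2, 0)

> maze.sense dir='south'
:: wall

> maze.sense dir='north'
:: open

> stack.push x='north'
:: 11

> maze.move dir='north'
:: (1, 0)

> maze.sense dir='north'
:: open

> stack.push x='north'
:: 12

> maze.move dir='north'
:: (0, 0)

> stack.pop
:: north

> maze.move dir='south'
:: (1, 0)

> stack.pop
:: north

> maze.move dir='south'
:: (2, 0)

> stack.pop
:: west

> maze.move dir='east'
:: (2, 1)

> stack.pop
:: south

> maze.move dir='north'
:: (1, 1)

> stack.pop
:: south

> maze.move dir='north'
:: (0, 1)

> stack.pop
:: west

> maze.move dir='east'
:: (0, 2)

> maze.sense dir='east'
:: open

> stack.push x='east'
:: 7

> maze.move dir='east'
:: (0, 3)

> maze.sense dir='south'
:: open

> stack.push x='south'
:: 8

> maze.move dir='south'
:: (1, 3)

> maze.sense dir='south'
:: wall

> maze.sense dir='east'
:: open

> stack.push x='east'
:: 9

> maze.move dir='east'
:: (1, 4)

> maze.sense dir='south'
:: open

> stack.push x='south'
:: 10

> maze.move dir='south'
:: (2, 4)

> maze.sense dir='south'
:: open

> stack.push x='south'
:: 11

> maze.move dir='south'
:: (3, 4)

> maze.sense dir='south'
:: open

> stack.push x='south'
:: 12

> maze.move dir='south'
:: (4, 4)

> maze.sense dir='west'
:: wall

> maze.sense dir='east'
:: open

> stack.push x='east'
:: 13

> maze.move dir='east'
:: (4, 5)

> maze.sense dir='north'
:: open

> stack.push x='north'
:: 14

> maze.move dir='north'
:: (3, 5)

> maze.sense dir='north'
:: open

> stack.push x='north'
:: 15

> maze.move dir='north'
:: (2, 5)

> maze.sense dir='north'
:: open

> stack.push x='north'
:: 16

> maze.move dir='north'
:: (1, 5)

> maze.sense dir='north'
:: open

> stack.push x='north'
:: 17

> maze.move dir='north'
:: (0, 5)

> maze.sense dir='west'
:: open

> stack.push x='west'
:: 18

> maze.move dir='west'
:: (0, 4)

> stack.pop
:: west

> maze.move dir='east'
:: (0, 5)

> maze.sense dir='east'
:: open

> stack.push x='east'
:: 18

> maze.move dir='east'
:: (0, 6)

> maze.sense dir='south'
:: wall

> maze.sense dir='east'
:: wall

> stack.pop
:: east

> maze.move dir='west'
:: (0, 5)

> stack.pop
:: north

> maze.move dir='south'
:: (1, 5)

> stack.pop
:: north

> maze.move dir='south'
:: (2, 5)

> maze.sense dir='east'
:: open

> stack.push x='east'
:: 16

> maze.move dir='east'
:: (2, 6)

> maze.sense dir='south'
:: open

> stack.push x='south'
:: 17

> maze.move dir='south'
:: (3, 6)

> maze.sense dir='south'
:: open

> stack.push x='south'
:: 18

> maze.move dir='south'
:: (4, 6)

> maze.sense dir='east'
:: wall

> stack.pop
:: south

> maze.move dir='north'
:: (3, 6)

> maze.sense dir='east'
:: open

> stack.push x='east'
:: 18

> maze.move dir='east'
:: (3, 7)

> maze.sense dir='north'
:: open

> stack.push x='north'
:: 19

> maze.move dir='north'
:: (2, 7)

> maze.sense dir='north'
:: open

> stack.push x='north'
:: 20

> maze.move dir='north'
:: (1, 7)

> maze.sense dir='east'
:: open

> stack.push x='east'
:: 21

> maze.move dir='east'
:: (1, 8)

> maze.sense dir='south'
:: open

> stack.push x='south'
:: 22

> maze.move dir='south'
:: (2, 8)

> maze.sense dir='south'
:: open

> stack.push x='south'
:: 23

> maze.move dir='south'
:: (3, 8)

> maze.sense dir='south'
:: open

> stack.push x='south'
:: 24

> maze.move dir='south'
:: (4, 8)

> stack.pop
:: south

> maze.move dir='north'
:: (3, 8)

> stack.pop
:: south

> maze.move dir='north'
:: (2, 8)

> stack.pop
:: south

> maze.move dir='north'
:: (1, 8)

> maze.sense dir='north'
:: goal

> maze.move dir='north'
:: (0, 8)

Answer: (0, 8)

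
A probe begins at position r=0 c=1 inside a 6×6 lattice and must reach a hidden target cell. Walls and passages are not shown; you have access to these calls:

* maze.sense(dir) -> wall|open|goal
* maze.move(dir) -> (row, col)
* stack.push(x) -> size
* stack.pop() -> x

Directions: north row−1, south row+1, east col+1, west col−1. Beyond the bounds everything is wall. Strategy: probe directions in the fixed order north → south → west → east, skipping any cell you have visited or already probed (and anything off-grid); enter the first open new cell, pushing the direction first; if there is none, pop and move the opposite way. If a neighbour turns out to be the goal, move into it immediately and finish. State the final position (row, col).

==> maze.sense(south)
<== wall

==> maze.sense(west)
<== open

==> stack.push(west)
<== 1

==> maze.move(west)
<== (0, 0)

==> maze.sense(south)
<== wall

==> stack.pop()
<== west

==> maze.move(east)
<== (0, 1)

==> maze.sense(east)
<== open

==> stack.push(east)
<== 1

==> maze.move(east)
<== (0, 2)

==> maze.sense(south)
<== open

==> stack.push(south)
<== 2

==> maze.move(south)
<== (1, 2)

==> maze.sense(south)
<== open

==> stack.push(south)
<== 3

==> maze.move(south)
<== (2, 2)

==> maze.sense(south)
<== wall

==> maze.sense(west)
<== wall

==> maze.sense(east)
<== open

==> stack.push(east)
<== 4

==> maze.move(east)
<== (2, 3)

==> maze.sense(north)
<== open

==> stack.push(north)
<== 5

==> maze.move(north)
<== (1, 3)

==> maze.sense(north)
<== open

==> stack.push(north)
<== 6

==> maze.move(north)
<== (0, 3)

==> maze.sense(east)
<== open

==> stack.push(east)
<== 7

==> maze.move(east)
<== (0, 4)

==> maze.sense(south)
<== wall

==> maze.sense(east)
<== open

==> stack.push(east)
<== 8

==> maze.move(east)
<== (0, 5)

==> maze.sense(south)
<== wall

==> stack.pop()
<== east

==> maze.move(west)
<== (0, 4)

==> stack.pop()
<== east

==> maze.move(west)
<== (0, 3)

==> stack.pop()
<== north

==> maze.move(south)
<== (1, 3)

==> stack.pop()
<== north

==> maze.move(south)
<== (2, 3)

==> maze.sense(south)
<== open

==> stack.push(south)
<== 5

==> maze.move(south)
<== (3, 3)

==> maze.sense(south)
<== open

==> stack.push(south)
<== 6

==> maze.move(south)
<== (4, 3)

==> maze.sense(south)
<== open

==> stack.push(south)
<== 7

==> maze.move(south)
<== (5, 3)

==> maze.sense(west)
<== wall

==> maze.sense(east)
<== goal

==> maze.move(east)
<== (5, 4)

Answer: (5, 4)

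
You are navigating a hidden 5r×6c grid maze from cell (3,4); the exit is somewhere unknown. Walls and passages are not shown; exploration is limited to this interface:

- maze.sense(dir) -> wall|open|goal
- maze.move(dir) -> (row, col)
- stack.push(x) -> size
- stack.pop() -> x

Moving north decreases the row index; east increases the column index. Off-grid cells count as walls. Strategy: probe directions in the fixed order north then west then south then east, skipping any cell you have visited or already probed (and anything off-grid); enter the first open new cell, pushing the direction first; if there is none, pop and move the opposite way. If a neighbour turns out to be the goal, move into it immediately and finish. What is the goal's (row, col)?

>>> sense dir→north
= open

>>> push x→north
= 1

>>> move dir→north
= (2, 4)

>>> sense dir→north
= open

>>> push x→north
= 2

>>> move dir→north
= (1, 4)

>>> sense dir→north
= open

>>> push x→north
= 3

>>> move dir→north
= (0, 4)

>>> sense dir→west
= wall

>>> sense dir→east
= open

>>> push x→east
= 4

>>> move dir→east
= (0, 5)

>>> sense dir→south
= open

>>> push x→south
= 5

>>> move dir→south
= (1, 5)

>>> sense dir→south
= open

>>> push x→south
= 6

>>> move dir→south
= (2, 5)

>>> sense dir→south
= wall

>>> pop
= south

>>> move dir→north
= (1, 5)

>>> pop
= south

>>> move dir→north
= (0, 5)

>>> pop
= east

>>> move dir→west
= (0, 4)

>>> pop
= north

>>> move dir→south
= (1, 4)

>>> sense dir→west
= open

>>> push x→west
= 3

>>> move dir→west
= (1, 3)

>>> sense dir→west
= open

>>> push x→west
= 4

>>> move dir→west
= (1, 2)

>>> sense dir→north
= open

>>> push x→north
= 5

>>> move dir→north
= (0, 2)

>>> sense dir→west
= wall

>>> pop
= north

>>> move dir→south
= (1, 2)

>>> sense dir→west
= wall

>>> sense dir→south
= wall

>>> pop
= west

>>> move dir→east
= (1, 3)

>>> sense dir→south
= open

>>> push x→south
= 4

>>> move dir→south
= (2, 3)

>>> sense dir→south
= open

>>> push x→south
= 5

>>> move dir→south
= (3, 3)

>>> sense dir→west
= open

>>> push x→west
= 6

>>> move dir→west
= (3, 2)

>>> sense dir→west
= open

>>> push x→west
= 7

>>> move dir→west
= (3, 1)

>>> sense dir→north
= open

>>> push x→north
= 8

>>> move dir→north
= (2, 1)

>>> sense dir→west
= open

>>> push x→west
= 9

>>> move dir→west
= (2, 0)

>>> sense dir→north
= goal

>>> move dir→north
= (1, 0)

Answer: (1, 0)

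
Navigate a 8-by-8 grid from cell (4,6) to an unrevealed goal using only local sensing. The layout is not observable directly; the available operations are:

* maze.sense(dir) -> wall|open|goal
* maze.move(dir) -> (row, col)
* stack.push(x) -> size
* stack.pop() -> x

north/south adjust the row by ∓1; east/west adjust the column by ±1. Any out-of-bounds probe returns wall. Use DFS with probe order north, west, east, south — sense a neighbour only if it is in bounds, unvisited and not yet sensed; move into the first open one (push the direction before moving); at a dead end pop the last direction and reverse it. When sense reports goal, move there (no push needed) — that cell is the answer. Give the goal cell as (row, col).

Act: maze.sense[dir='north']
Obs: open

Act: stack.push[x='north']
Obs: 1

Act: maze.move[dir='north']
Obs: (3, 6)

Act: maze.sense[dir='north']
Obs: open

Act: stack.push[x='north']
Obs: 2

Act: maze.move[dir='north']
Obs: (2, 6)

Act: maze.sense[dir='north']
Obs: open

Act: stack.push[x='north']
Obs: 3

Act: maze.move[dir='north']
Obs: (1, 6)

Act: maze.sense[dir='north']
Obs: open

Act: stack.push[x='north']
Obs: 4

Act: maze.move[dir='north']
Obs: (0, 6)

Act: maze.sense[dir='west']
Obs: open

Act: stack.push[x='west']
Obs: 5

Act: maze.move[dir='west']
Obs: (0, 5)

Act: maze.sense[dir='west']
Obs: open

Act: stack.push[x='west']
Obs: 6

Act: maze.move[dir='west']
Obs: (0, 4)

Act: maze.sense[dir='west']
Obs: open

Act: stack.push[x='west']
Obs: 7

Act: maze.move[dir='west']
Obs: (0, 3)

Act: maze.sense[dir='west']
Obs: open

Act: stack.push[x='west']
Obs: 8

Act: maze.move[dir='west']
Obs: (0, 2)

Act: maze.sense[dir='west']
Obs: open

Act: stack.push[x='west']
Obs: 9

Act: maze.move[dir='west']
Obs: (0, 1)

Act: maze.sense[dir='west']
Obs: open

Act: stack.push[x='west']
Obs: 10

Act: maze.move[dir='west']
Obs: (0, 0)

Act: maze.sense[dir='south']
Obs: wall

Act: stack.pop[]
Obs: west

Act: maze.move[dir='east']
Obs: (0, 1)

Act: maze.sense[dir='south']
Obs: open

Act: stack.push[x='south']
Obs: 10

Act: maze.move[dir='south']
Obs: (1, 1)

Act: maze.sense[dir='east']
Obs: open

Act: stack.push[x='east']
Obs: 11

Act: maze.move[dir='east']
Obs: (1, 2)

Act: maze.sense[dir='east']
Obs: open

Act: stack.push[x='east']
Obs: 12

Act: maze.move[dir='east']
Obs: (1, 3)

Act: maze.sense[dir='east']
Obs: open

Act: stack.push[x='east']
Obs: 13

Act: maze.move[dir='east']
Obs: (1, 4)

Act: maze.sense[dir='east']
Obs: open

Act: stack.push[x='east']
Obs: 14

Act: maze.move[dir='east']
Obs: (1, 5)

Act: maze.sense[dir='south']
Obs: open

Act: stack.push[x='south']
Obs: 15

Act: maze.move[dir='south']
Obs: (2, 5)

Act: maze.sense[dir='west']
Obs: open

Act: stack.push[x='west']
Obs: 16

Act: maze.move[dir='west']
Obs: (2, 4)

Act: maze.sense[dir='west']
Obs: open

Act: stack.push[x='west']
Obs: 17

Act: maze.move[dir='west']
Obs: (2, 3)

Act: maze.sense[dir='west']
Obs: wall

Act: maze.sense[dir='south']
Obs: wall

Act: stack.pop[]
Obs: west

Act: maze.move[dir='east']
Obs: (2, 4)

Act: maze.sense[dir='south']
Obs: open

Act: stack.push[x='south']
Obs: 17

Act: maze.move[dir='south']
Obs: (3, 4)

Act: maze.sense[dir='east']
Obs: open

Act: stack.push[x='east']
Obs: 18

Act: maze.move[dir='east']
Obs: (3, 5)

Act: maze.sense[dir='south']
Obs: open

Act: stack.push[x='south']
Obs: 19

Act: maze.move[dir='south']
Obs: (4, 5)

Act: maze.sense[dir='west']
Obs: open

Act: stack.push[x='west']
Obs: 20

Act: maze.move[dir='west']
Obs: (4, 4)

Act: maze.sense[dir='west']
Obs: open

Act: stack.push[x='west']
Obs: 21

Act: maze.move[dir='west']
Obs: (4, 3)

Act: maze.sense[dir='west']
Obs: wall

Act: maze.sense[dir='south']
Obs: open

Act: stack.push[x='south']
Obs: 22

Act: maze.move[dir='south']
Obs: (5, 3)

Act: maze.sense[dir='west']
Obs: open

Act: stack.push[x='west']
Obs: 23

Act: maze.move[dir='west']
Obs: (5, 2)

Act: maze.sense[dir='west']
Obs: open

Act: stack.push[x='west']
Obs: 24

Act: maze.move[dir='west']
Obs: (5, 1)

Act: maze.sense[dir='north']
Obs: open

Act: stack.push[x='north']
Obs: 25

Act: maze.move[dir='north']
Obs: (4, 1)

Act: maze.sense[dir='north']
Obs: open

Act: stack.push[x='north']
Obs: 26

Act: maze.move[dir='north']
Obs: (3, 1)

Act: maze.sense[dir='north']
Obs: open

Act: stack.push[x='north']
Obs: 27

Act: maze.move[dir='north']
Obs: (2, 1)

Act: maze.sense[dir='west']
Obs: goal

Act: maze.move[dir='west']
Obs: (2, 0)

Answer: (2, 0)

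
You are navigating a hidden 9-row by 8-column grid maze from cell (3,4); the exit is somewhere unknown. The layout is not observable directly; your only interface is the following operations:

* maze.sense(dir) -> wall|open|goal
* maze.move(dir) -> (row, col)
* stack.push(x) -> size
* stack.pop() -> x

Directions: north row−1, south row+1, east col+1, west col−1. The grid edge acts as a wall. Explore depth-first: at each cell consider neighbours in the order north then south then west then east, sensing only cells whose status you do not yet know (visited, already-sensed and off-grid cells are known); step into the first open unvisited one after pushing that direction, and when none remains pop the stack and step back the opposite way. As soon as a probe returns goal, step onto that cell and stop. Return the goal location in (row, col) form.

Using maze.sense with dir→north, and get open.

I try stack.push with x→north, : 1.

Next I call maze.move with dir→north, → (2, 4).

I invoke maze.sense with dir→north, — result: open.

I call stack.push with x→north, : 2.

Calling maze.move with dir→north, → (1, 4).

I try maze.sense with dir→north, and observe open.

Invoking stack.push with x→north, : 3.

I invoke maze.move with dir→north, — result: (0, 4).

Invoking maze.sense with dir→west, and see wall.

Invoking maze.sense with dir→east, which returns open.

Now I run stack.push with x→east, : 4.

Now I run maze.move with dir→east, giving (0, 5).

I use maze.sense with dir→south, and observe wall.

Calling maze.sense with dir→east, giving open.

Next I call stack.push with x→east, yielding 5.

I run maze.move with dir→east, yielding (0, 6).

I run maze.sense with dir→south, : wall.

I invoke maze.sense with dir→east, → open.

I call stack.push with x→east, and observe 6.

I use maze.move with dir→east, : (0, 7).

Then maze.sense with dir→south, and see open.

Then stack.push with x→south, : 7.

I invoke maze.move with dir→south, → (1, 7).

Next I call maze.sense with dir→south, — result: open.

I run stack.push with x→south, and see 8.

Then maze.move with dir→south, and observe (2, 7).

Then maze.sense with dir→south, : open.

I use stack.push with x→south, and see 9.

I call maze.move with dir→south, : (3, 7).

Invoking maze.sense with dir→south, — result: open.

Now I run stack.push with x→south, which returns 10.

Using maze.move with dir→south, giving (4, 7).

Calling maze.sense with dir→south, → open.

Next I call stack.push with x→south, yielding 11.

Now I run maze.move with dir→south, and observe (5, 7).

I try maze.sense with dir→south, and see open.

Then stack.push with x→south, and get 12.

Now I run maze.move with dir→south, → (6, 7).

I call maze.sense with dir→south, giving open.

I try stack.push with x→south, giving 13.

I try maze.move with dir→south, which returns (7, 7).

Then maze.sense with dir→south, which returns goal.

I invoke maze.move with dir→south, yielding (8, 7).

Answer: (8, 7)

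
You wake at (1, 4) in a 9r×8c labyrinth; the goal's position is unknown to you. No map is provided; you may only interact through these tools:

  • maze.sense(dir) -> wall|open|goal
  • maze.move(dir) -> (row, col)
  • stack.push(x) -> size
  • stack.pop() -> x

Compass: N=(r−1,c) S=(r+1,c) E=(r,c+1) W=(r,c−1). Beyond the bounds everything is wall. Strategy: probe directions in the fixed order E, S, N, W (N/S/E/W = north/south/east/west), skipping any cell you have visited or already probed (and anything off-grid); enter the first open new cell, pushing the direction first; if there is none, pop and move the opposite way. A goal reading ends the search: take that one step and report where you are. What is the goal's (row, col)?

→ sense(dir: east)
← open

→ push(x: east)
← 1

→ move(dir: east)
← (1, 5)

→ sense(dir: east)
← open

→ push(x: east)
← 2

→ move(dir: east)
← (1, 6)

→ sense(dir: east)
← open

→ push(x: east)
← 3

→ move(dir: east)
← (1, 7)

→ sense(dir: south)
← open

→ push(x: south)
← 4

→ move(dir: south)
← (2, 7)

→ sense(dir: south)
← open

→ push(x: south)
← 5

→ move(dir: south)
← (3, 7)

→ sense(dir: south)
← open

→ push(x: south)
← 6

→ move(dir: south)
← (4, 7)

→ sense(dir: south)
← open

→ push(x: south)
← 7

→ move(dir: south)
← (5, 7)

→ sense(dir: south)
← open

→ push(x: south)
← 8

→ move(dir: south)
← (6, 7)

→ sense(dir: south)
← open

→ push(x: south)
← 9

→ move(dir: south)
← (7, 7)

→ sense(dir: south)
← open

→ push(x: south)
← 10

→ move(dir: south)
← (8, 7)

→ sense(dir: west)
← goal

→ move(dir: west)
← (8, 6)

Answer: (8, 6)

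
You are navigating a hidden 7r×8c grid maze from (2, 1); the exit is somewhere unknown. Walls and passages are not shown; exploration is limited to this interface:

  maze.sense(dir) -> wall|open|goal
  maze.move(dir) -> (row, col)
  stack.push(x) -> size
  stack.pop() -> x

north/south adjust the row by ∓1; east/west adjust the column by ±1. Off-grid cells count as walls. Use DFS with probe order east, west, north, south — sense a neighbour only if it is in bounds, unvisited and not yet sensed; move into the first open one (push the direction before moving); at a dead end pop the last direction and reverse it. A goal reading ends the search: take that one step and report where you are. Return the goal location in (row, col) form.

CALL maze.sense[dir: east]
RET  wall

CALL maze.sense[dir: west]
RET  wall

CALL maze.sense[dir: north]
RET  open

CALL stack.push[x: north]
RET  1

CALL maze.move[dir: north]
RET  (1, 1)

CALL maze.sense[dir: east]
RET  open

CALL stack.push[x: east]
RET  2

CALL maze.move[dir: east]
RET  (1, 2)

CALL maze.sense[dir: east]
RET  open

CALL stack.push[x: east]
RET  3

CALL maze.move[dir: east]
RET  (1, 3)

CALL maze.sense[dir: east]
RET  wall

CALL maze.sense[dir: north]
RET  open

CALL stack.push[x: north]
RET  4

CALL maze.move[dir: north]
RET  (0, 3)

CALL maze.sense[dir: east]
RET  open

CALL stack.push[x: east]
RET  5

CALL maze.move[dir: east]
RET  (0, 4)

CALL maze.sense[dir: east]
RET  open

CALL stack.push[x: east]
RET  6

CALL maze.move[dir: east]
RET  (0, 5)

CALL maze.sense[dir: east]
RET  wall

CALL maze.sense[dir: south]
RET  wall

CALL stack.pop[]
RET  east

CALL maze.move[dir: west]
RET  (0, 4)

CALL stack.pop[]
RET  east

CALL maze.move[dir: west]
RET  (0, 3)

CALL maze.sense[dir: west]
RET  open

CALL stack.push[x: west]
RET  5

CALL maze.move[dir: west]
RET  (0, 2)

CALL maze.sense[dir: west]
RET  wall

CALL stack.pop[]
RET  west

CALL maze.move[dir: east]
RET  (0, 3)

CALL stack.pop[]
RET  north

CALL maze.move[dir: south]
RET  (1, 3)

CALL maze.sense[dir: south]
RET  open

CALL stack.push[x: south]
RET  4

CALL maze.move[dir: south]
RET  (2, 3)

CALL maze.sense[dir: east]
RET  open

CALL stack.push[x: east]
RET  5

CALL maze.move[dir: east]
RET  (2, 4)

CALL maze.sense[dir: east]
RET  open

CALL stack.push[x: east]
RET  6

CALL maze.move[dir: east]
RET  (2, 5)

CALL maze.sense[dir: east]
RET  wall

CALL maze.sense[dir: south]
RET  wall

CALL stack.pop[]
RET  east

CALL maze.move[dir: west]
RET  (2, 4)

CALL maze.sense[dir: south]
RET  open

CALL stack.push[x: south]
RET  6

CALL maze.move[dir: south]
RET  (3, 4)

CALL maze.sense[dir: west]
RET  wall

CALL maze.sense[dir: south]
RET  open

CALL stack.push[x: south]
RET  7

CALL maze.move[dir: south]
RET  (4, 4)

CALL maze.sense[dir: east]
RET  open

CALL stack.push[x: east]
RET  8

CALL maze.move[dir: east]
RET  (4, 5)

CALL maze.sense[dir: east]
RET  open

CALL stack.push[x: east]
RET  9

CALL maze.move[dir: east]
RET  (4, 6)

CALL maze.sense[dir: east]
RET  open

CALL stack.push[x: east]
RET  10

CALL maze.move[dir: east]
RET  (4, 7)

CALL maze.sense[dir: north]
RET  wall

CALL maze.sense[dir: south]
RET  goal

CALL maze.move[dir: south]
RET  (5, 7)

Answer: (5, 7)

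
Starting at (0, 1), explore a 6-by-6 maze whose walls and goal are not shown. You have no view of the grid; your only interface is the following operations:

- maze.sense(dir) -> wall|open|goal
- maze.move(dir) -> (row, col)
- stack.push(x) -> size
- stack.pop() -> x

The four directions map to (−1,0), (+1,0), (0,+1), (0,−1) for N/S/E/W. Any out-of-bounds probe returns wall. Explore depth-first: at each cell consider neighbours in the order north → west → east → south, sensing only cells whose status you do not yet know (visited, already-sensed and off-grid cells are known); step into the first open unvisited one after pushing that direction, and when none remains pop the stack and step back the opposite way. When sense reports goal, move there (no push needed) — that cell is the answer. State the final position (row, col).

$ maze.sense dir→west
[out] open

$ stack.push x→west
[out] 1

$ maze.move dir→west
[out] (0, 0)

$ maze.sense dir→south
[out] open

$ stack.push x→south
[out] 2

$ maze.move dir→south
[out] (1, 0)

$ maze.sense dir→east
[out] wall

$ maze.sense dir→south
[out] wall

$ stack.pop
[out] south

$ maze.move dir→north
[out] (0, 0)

$ stack.pop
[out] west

$ maze.move dir→east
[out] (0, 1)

$ maze.sense dir→east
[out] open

$ stack.push x→east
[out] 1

$ maze.move dir→east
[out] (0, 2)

$ maze.sense dir→east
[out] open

$ stack.push x→east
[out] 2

$ maze.move dir→east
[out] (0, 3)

$ maze.sense dir→east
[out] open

$ stack.push x→east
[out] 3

$ maze.move dir→east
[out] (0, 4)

$ maze.sense dir→east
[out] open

$ stack.push x→east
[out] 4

$ maze.move dir→east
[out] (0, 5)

$ maze.sense dir→south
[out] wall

$ stack.pop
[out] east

$ maze.move dir→west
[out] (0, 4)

$ maze.sense dir→south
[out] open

$ stack.push x→south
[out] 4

$ maze.move dir→south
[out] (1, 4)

$ maze.sense dir→west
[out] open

$ stack.push x→west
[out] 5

$ maze.move dir→west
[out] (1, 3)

$ maze.sense dir→west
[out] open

$ stack.push x→west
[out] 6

$ maze.move dir→west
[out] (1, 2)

$ maze.sense dir→south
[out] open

$ stack.push x→south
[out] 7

$ maze.move dir→south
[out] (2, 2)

$ maze.sense dir→west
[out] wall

$ maze.sense dir→east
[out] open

$ stack.push x→east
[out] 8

$ maze.move dir→east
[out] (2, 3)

$ maze.sense dir→east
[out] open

$ stack.push x→east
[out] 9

$ maze.move dir→east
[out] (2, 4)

$ maze.sense dir→east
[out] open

$ stack.push x→east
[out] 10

$ maze.move dir→east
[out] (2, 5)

$ maze.sense dir→south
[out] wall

$ stack.pop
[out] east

$ maze.move dir→west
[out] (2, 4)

$ maze.sense dir→south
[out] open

$ stack.push x→south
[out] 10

$ maze.move dir→south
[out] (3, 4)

$ maze.sense dir→west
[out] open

$ stack.push x→west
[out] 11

$ maze.move dir→west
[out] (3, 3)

$ maze.sense dir→west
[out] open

$ stack.push x→west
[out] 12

$ maze.move dir→west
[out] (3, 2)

$ maze.sense dir→west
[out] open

$ stack.push x→west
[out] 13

$ maze.move dir→west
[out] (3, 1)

$ maze.sense dir→west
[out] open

$ stack.push x→west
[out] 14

$ maze.move dir→west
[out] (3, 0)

$ maze.sense dir→south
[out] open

$ stack.push x→south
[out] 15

$ maze.move dir→south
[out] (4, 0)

$ maze.sense dir→east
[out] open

$ stack.push x→east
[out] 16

$ maze.move dir→east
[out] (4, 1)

$ maze.sense dir→east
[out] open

$ stack.push x→east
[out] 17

$ maze.move dir→east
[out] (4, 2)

$ maze.sense dir→east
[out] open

$ stack.push x→east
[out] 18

$ maze.move dir→east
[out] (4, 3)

$ maze.sense dir→east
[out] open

$ stack.push x→east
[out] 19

$ maze.move dir→east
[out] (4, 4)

$ maze.sense dir→east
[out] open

$ stack.push x→east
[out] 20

$ maze.move dir→east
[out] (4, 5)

$ maze.sense dir→south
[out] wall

$ stack.pop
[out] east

$ maze.move dir→west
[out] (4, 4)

$ maze.sense dir→south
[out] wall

$ stack.pop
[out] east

$ maze.move dir→west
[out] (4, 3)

$ maze.sense dir→south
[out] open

$ stack.push x→south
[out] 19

$ maze.move dir→south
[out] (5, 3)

$ maze.sense dir→west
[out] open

$ stack.push x→west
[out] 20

$ maze.move dir→west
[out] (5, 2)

$ maze.sense dir→west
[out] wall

$ stack.pop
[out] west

$ maze.move dir→east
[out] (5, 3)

$ stack.pop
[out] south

$ maze.move dir→north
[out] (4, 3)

$ stack.pop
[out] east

$ maze.move dir→west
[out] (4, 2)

$ stack.pop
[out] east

$ maze.move dir→west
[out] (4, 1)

$ stack.pop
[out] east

$ maze.move dir→west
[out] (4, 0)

$ maze.sense dir→south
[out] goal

$ maze.move dir→south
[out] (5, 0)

Answer: (5, 0)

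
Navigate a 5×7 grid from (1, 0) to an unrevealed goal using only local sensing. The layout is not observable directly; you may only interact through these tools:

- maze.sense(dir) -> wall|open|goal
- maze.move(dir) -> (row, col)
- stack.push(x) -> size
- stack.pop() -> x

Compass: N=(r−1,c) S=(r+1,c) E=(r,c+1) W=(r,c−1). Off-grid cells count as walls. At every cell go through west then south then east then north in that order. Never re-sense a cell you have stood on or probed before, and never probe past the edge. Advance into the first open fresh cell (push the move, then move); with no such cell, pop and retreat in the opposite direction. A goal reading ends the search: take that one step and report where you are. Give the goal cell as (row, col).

Do: sense[dir: south]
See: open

Do: push[x: south]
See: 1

Do: move[dir: south]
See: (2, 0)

Do: sense[dir: south]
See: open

Do: push[x: south]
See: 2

Do: move[dir: south]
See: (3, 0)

Do: sense[dir: south]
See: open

Do: push[x: south]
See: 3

Do: move[dir: south]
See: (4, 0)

Do: sense[dir: east]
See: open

Do: push[x: east]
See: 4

Do: move[dir: east]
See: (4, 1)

Do: sense[dir: east]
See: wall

Do: sense[dir: north]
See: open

Do: push[x: north]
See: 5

Do: move[dir: north]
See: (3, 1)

Do: sense[dir: east]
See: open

Do: push[x: east]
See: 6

Do: move[dir: east]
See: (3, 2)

Do: sense[dir: east]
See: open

Do: push[x: east]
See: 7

Do: move[dir: east]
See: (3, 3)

Do: sense[dir: south]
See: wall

Do: sense[dir: east]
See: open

Do: push[x: east]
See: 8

Do: move[dir: east]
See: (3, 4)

Do: sense[dir: south]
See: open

Do: push[x: south]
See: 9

Do: move[dir: south]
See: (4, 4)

Do: sense[dir: east]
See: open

Do: push[x: east]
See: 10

Do: move[dir: east]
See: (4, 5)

Do: sense[dir: east]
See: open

Do: push[x: east]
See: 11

Do: move[dir: east]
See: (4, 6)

Do: sense[dir: north]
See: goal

Do: move[dir: north]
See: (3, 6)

Answer: (3, 6)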